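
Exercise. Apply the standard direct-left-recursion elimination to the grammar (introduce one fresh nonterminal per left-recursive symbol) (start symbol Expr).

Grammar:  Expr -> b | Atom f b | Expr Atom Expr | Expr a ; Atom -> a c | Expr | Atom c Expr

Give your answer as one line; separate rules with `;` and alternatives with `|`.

Expr -> b Expr1 | Atom f b Expr1; Atom -> a c Atom1 | Expr Atom1; Expr1 -> Atom Expr Expr1 | a Expr1 | ε; Atom1 -> c Expr Atom1 | ε

Expr, Atom are directly left-recursive.
For Expr: α = {Atom Expr, a}, β = {b, Atom f b}. Rewrite as Expr → β Expr1 and Expr1 → α Expr1 | ε.
For Atom: α = {c Expr}, β = {a c, Expr}. Rewrite as Atom → β Atom1 and Atom1 → α Atom1 | ε.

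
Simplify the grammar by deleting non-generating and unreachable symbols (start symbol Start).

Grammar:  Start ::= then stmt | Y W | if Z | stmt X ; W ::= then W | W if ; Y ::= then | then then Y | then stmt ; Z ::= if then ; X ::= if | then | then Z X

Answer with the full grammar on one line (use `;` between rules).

Generating nonterminals: {Start, X, Y, Z}.
Reachable from Start after that: {Start, X, Z}.
Removed useless symbols: {W, Y} and every production mentioning them.

Start ::= then stmt | if Z | stmt X; Z ::= if then; X ::= if | then | then Z X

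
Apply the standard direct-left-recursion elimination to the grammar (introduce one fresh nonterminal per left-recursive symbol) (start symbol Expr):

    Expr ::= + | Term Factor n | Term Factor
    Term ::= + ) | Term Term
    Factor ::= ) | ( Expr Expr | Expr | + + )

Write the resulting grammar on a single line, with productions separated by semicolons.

Directly left-recursive nonterminal: Term.
For Term: α = {Term}, β = {+ )}. Rewrite as Term → β Term1 and Term1 → α Term1 | ε.

Expr ::= + | Term Factor n | Term Factor; Term ::= + ) Term1; Factor ::= ) | ( Expr Expr | Expr | + + ); Term1 ::= Term Term1 | ε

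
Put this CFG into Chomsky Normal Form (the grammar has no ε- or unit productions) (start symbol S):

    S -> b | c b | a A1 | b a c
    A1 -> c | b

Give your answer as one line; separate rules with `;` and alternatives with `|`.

S -> b | X1 X2 | X3 A1 | X2 Y1; A1 -> c | b; X1 -> c; X2 -> b; X3 -> a; Y1 -> X3 X1

Introduce a nonterminal for each terminal appearing in a rule of length ≥ 2: X1 → c, X2 → b, X3 → a.
Binarize each right-hand side of length ≥ 3 by chaining fresh nonterminals (Y1, Y2, …): affected rules were S → X2 X3 X1.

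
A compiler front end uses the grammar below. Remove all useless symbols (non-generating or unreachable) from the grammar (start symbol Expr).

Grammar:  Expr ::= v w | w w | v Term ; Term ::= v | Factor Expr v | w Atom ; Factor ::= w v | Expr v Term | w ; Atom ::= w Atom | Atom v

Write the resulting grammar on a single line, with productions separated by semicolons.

Generating nonterminals: {Expr, Factor, Term}.
Reachable from Expr after that: {Expr, Factor, Term}.
Removed useless symbols: {Atom} and every production mentioning them.

Expr ::= v w | w w | v Term; Term ::= v | Factor Expr v; Factor ::= w v | Expr v Term | w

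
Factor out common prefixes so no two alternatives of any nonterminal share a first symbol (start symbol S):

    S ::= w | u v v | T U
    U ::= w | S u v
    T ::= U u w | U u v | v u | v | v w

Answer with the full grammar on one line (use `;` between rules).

S ::= w | u v v | T U; U ::= w | S u v; T ::= v T' | U u T''; T' ::= u | ε | w; T'' ::= w | v

T has alternatives sharing prefix 'v': factor to T → v T' with T' → u | ε | w.
T has alternatives sharing prefix 'U u': factor to T → U u T'' with T'' → w | v.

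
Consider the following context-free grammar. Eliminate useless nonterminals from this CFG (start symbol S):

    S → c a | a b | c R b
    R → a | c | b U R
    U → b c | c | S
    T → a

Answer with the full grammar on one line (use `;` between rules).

S → c a | a b | c R b; R → a | c | b U R; U → b c | c | S

Generating nonterminals: {R, S, T, U}.
Reachable from S after that: {R, S, U}.
Removed useless symbols: {T} and every production mentioning them.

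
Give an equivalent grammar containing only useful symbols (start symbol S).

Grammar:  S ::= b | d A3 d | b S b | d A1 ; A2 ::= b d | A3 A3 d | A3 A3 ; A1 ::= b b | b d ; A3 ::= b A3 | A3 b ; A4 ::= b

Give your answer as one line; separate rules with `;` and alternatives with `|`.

Generating nonterminals: {A1, A2, A4, S}.
Reachable from S after that: {A1, S}.
Removed useless symbols: {A2, A3, A4} and every production mentioning them.

S ::= b | b S b | d A1; A1 ::= b b | b d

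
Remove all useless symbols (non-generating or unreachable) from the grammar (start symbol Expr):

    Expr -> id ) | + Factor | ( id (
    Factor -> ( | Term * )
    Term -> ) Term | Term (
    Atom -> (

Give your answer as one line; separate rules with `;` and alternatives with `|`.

Generating nonterminals: {Atom, Expr, Factor}.
Reachable from Expr after that: {Expr, Factor}.
Removed useless symbols: {Atom, Term} and every production mentioning them.

Expr -> id ) | + Factor | ( id (; Factor -> (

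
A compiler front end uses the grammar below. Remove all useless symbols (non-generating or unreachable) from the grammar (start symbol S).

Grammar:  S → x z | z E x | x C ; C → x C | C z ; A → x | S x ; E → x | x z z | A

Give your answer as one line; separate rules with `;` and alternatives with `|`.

Generating nonterminals: {A, E, S}.
Reachable from S after that: {A, E, S}.
Removed useless symbols: {C} and every production mentioning them.

S → x z | z E x; A → x | S x; E → x | x z z | A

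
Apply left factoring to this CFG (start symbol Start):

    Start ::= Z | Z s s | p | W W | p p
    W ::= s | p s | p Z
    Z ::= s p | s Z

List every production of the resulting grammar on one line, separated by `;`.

Start has alternatives sharing prefix 'Z': factor to Start → Z Start1 with Start1 → ε | s s.
Start has alternatives sharing prefix 'p': factor to Start → p Start2 with Start2 → ε | p.
W has alternatives sharing prefix 'p': factor to W → p W1 with W1 → s | Z.
Z has alternatives sharing prefix 's': factor to Z → s Z1 with Z1 → p | Z.

Start ::= W W | Z Start1 | p Start2; W ::= s | p W1; Z ::= s Z1; Start1 ::= ε | s s; Start2 ::= ε | p; W1 ::= s | Z; Z1 ::= p | Z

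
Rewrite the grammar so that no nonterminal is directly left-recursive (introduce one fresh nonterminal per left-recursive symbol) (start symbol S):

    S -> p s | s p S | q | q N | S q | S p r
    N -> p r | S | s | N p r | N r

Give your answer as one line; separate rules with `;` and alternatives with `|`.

S -> p s S' | s p S S' | q S' | q N S'; N -> p r N' | S N' | s N'; S' -> q S' | p r S' | ε; N' -> p r N' | r N' | ε

Directly left-recursive nonterminals: S, N.
For S: α = {q, p r}, β = {p s, s p S, q, q N}. Rewrite as S → β S' and S' → α S' | ε.
For N: α = {p r, r}, β = {p r, S, s}. Rewrite as N → β N' and N' → α N' | ε.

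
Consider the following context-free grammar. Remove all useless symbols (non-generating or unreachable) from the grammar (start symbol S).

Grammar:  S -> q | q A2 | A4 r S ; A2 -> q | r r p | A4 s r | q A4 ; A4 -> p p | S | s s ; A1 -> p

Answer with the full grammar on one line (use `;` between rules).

S -> q | q A2 | A4 r S; A2 -> q | r r p | A4 s r | q A4; A4 -> p p | S | s s

Generating nonterminals: {A1, A2, A4, S}.
Reachable from S after that: {A2, A4, S}.
Removed useless symbols: {A1} and every production mentioning them.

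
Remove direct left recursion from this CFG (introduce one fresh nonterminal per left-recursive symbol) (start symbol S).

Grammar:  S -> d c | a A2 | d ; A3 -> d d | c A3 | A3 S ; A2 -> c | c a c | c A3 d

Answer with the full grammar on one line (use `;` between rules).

Directly left-recursive nonterminal: A3.
For A3: α = {S}, β = {d d, c A3}. Rewrite as A3 → β A3' and A3' → α A3' | ε.

S -> d c | a A2 | d; A3 -> d d A3' | c A3 A3'; A2 -> c | c a c | c A3 d; A3' -> S A3' | epsilon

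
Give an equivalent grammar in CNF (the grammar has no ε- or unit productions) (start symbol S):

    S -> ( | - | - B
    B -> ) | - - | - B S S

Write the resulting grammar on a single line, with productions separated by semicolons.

S -> ( | - | X1 B; B -> ) | X1 X1 | X1 Y1; X1 -> -; Y1 -> B Y2; Y2 -> S S

Introduce a nonterminal for each terminal appearing in a rule of length ≥ 2: X1 → -.
Binarize each right-hand side of length ≥ 3 by chaining fresh nonterminals (Y1, Y2, …): affected rules were B → X1 B S S.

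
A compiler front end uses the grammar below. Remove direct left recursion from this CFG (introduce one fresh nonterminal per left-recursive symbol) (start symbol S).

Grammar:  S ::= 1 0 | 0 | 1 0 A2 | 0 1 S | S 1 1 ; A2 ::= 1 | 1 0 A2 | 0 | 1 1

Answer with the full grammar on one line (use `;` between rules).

S is directly left-recursive.
For S: α = {1 1}, β = {1 0, 0, 1 0 A2, 0 1 S}. Rewrite as S → β S' and S' → α S' | ε.

S ::= 1 0 S' | 0 S' | 1 0 A2 S' | 0 1 S S'; A2 ::= 1 | 1 0 A2 | 0 | 1 1; S' ::= 1 1 S' | eps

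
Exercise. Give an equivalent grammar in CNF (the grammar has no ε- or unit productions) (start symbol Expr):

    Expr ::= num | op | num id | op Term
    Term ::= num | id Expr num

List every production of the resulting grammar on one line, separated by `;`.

Expr ::= num | op | X1 X2 | X3 Term; Term ::= num | X2 Y1; X1 ::= num; X2 ::= id; X3 ::= op; Y1 ::= Expr X1

Introduce a nonterminal for each terminal appearing in a rule of length ≥ 2: X1 → num, X2 → id, X3 → op.
Binarize each right-hand side of length ≥ 3 by chaining fresh nonterminals (Y1, Y2, …): affected rules were Term → X2 Expr X1.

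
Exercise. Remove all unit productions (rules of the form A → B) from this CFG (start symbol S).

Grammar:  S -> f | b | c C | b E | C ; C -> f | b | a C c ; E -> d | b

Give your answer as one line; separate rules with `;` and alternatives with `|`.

S -> f | b | a C c | c C | b E; C -> f | b | a C c; E -> d | b

Unit pairs: S ⇒* {C}.
For each unit pair (A, B), copy every non-unit production of B to A, then drop all unit productions.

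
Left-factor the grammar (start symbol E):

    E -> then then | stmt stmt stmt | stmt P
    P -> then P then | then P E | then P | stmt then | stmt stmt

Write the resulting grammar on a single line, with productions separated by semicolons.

E has alternatives sharing prefix 'stmt': factor to E → stmt E' with E' → stmt stmt | P.
P has alternatives sharing prefix 'then P': factor to P → then P P' with P' → then | E | ε.
P has alternatives sharing prefix 'stmt': factor to P → stmt P'' with P'' → then | stmt.

E -> then then | stmt E'; P -> then P P' | stmt P''; E' -> stmt stmt | P; P' -> then | E | ε; P'' -> then | stmt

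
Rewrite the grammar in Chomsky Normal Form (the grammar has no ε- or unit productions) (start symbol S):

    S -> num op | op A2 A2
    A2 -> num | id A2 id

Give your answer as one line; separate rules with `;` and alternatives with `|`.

S -> X1 X2 | X2 Y1; A2 -> num | X3 Y2; X1 -> num; X2 -> op; X3 -> id; Y1 -> A2 A2; Y2 -> A2 X3

Introduce a nonterminal for each terminal appearing in a rule of length ≥ 2: X1 → num, X2 → op, X3 → id.
Binarize each right-hand side of length ≥ 3 by chaining fresh nonterminals (Y1, Y2, …): affected rules were S → X2 A2 A2; A2 → X3 A2 X3.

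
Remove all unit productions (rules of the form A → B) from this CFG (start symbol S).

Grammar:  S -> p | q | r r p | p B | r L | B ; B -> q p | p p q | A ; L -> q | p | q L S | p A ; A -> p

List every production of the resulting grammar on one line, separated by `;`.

Unit pairs: B ⇒* {A}; S ⇒* {A, B}.
For each unit pair (A, B), copy every non-unit production of B to A, then drop all unit productions.

S -> q p | p p q | p | q | r r p | p B | r L; B -> q p | p p q | p; L -> q | p | q L S | p A; A -> p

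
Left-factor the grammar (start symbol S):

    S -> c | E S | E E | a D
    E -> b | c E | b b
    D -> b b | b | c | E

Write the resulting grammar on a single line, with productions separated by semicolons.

S has alternatives sharing prefix 'E': factor to S → E S' with S' → S | E.
E has alternatives sharing prefix 'b': factor to E → b E' with E' → ε | b.
D has alternatives sharing prefix 'b': factor to D → b D' with D' → b | ε.

S -> c | a D | E S'; E -> c E | b E'; D -> c | E | b D'; S' -> S | E; E' -> ε | b; D' -> b | ε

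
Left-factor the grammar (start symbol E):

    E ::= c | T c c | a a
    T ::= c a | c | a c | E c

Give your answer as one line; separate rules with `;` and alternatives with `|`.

E ::= c | T c c | a a; T ::= a c | E c | c T'; T' ::= a | ε

T has alternatives sharing prefix 'c': factor to T → c T' with T' → a | ε.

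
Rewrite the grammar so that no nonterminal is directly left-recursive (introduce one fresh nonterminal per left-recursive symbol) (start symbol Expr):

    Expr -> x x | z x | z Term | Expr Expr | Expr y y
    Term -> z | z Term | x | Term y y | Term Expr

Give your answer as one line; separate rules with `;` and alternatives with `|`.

Directly left-recursive nonterminals: Expr, Term.
For Expr: α = {Expr, y y}, β = {x x, z x, z Term}. Rewrite as Expr → β Expr1 and Expr1 → α Expr1 | ε.
For Term: α = {y y, Expr}, β = {z, z Term, x}. Rewrite as Term → β Term1 and Term1 → α Term1 | ε.

Expr -> x x Expr1 | z x Expr1 | z Term Expr1; Term -> z Term1 | z Term Term1 | x Term1; Expr1 -> Expr Expr1 | y y Expr1 | ε; Term1 -> y y Term1 | Expr Term1 | ε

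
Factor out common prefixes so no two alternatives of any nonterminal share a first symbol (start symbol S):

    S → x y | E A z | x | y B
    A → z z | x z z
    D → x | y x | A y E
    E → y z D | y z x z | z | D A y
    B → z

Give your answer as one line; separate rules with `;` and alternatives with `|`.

S → E A z | y B | x S'; A → z z | x z z; D → x | y x | A y E; E → z | D A y | y z E'; B → z; S' → y | ε; E' → D | x z

S has alternatives sharing prefix 'x': factor to S → x S' with S' → y | ε.
E has alternatives sharing prefix 'y z': factor to E → y z E' with E' → D | x z.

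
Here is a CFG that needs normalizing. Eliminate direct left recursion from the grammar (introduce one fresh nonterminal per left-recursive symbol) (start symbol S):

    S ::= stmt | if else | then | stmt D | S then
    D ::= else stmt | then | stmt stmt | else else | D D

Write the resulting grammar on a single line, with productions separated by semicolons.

Directly left-recursive nonterminals: S, D.
For S: α = {then}, β = {stmt, if else, then, stmt D}. Rewrite as S → β S' and S' → α S' | ε.
For D: α = {D}, β = {else stmt, then, stmt stmt, else else}. Rewrite as D → β D' and D' → α D' | ε.

S ::= stmt S' | if else S' | then S' | stmt D S'; D ::= else stmt D' | then D' | stmt stmt D' | else else D'; S' ::= then S' | ε; D' ::= D D' | ε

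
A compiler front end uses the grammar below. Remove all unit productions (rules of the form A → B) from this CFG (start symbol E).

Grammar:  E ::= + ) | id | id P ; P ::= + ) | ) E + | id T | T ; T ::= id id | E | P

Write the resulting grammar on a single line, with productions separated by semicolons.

Unit pairs: P ⇒* {E, T}; T ⇒* {E, P}.
Replace each nonterminal's rules with the union of the non-unit rules of every nonterminal it unit-derives.

E ::= + ) | id | id P; P ::= + ) | id | id P | ) E + | id T | id id; T ::= + ) | id | id P | ) E + | id T | id id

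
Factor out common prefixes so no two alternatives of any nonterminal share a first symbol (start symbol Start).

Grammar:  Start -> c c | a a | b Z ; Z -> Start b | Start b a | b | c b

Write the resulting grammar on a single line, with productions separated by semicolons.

Z has alternatives sharing prefix 'Start b': factor to Z → Start b Z1 with Z1 → ε | a.

Start -> c c | a a | b Z; Z -> b | c b | Start b Z1; Z1 -> ε | a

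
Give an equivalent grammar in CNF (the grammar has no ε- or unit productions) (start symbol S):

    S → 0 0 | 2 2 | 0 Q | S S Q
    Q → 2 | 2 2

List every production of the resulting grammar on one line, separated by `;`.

Introduce a nonterminal for each terminal appearing in a rule of length ≥ 2: X1 → 0, X2 → 2.
Binarize each right-hand side of length ≥ 3 by chaining fresh nonterminals (Y1, Y2, …): affected rules were S → S S Q.

S → X1 X1 | X2 X2 | X1 Q | S Y1; Q → 2 | X2 X2; X1 → 0; X2 → 2; Y1 → S Q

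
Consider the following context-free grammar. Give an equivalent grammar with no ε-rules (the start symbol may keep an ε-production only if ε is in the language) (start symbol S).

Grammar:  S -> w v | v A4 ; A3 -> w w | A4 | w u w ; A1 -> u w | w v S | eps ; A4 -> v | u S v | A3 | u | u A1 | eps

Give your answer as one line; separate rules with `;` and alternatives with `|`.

Nullable nonterminals: {A1, A3, A4}.
ε ∉ L(G), so no ε-production is kept.
Expand every rule over subsets of its nullable positions: S → v A4 gives v A4 | v.

S -> w v | v A4 | v; A3 -> w w | A4 | w u w; A1 -> u w | w v S; A4 -> v | u S v | A3 | u | u A1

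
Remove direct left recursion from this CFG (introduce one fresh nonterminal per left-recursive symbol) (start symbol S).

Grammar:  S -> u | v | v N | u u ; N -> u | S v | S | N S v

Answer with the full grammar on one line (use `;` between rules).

S -> u | v | v N | u u; N -> u N' | S v N' | S N'; N' -> S v N' | ε

Left recursion appears on N.
For N: α = {S v}, β = {u, S v, S}. Rewrite as N → β N' and N' → α N' | ε.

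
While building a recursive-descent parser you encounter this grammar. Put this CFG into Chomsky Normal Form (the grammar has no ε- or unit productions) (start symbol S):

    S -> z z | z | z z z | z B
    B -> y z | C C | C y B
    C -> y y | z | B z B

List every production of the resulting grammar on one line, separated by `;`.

S -> X1 X1 | z | X1 Y1 | X1 B; B -> X2 X1 | C C | C Y2; C -> X2 X2 | z | B Y3; X1 -> z; X2 -> y; Y1 -> X1 X1; Y2 -> X2 B; Y3 -> X1 B

Introduce a nonterminal for each terminal appearing in a rule of length ≥ 2: X1 → z, X2 → y.
Binarize each right-hand side of length ≥ 3 by chaining fresh nonterminals (Y1, Y2, …): affected rules were S → X1 X1 X1; B → C X2 B; C → B X1 B.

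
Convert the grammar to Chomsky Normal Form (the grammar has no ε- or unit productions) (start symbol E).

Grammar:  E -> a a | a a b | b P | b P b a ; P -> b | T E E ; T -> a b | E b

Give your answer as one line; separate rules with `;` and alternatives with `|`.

E -> X1 X1 | X1 Y1 | X2 P | X2 Y2; P -> b | T Y4; T -> X1 X2 | E X2; X1 -> a; X2 -> b; Y1 -> X1 X2; Y2 -> P Y3; Y3 -> X2 X1; Y4 -> E E

Introduce a nonterminal for each terminal appearing in a rule of length ≥ 2: X1 → a, X2 → b.
Binarize each right-hand side of length ≥ 3 by chaining fresh nonterminals (Y1, Y2, …): affected rules were E → X1 X1 X2; E → X2 P X2 X1; P → T E E.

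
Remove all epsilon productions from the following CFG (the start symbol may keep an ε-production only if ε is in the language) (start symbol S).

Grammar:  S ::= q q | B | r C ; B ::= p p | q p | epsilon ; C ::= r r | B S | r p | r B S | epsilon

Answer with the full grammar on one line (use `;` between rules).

Nullable nonterminals: {B, C, S}.
ε ∈ L(G) since S is nullable, so keep S → ε.
For each production, add variants omitting each subset of nullable occurrences: S → r C gives r C | r. C → B S gives B S | B | S. C → r B S gives r B S | r B | r S | r.

S ::= q q | B | r C | r | epsilon; B ::= p p | q p; C ::= r r | B S | B | S | r p | r B S | r B | r S | r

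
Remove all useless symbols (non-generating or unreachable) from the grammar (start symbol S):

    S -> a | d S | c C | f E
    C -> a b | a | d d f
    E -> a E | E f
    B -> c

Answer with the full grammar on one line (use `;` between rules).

S -> a | d S | c C; C -> a b | a | d d f

Generating nonterminals: {B, C, S}.
Reachable from S after that: {C, S}.
Removed useless symbols: {B, E} and every production mentioning them.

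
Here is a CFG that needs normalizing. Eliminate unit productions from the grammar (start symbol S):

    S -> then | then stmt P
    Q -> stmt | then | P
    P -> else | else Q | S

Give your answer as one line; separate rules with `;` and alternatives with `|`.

Unit pairs: P ⇒* {S}; Q ⇒* {P, S}.
For each unit pair (A, B), copy every non-unit production of B to A, then drop all unit productions.

S -> then | then stmt P; Q -> then | then stmt P | else | else Q | stmt; P -> then | then stmt P | else | else Q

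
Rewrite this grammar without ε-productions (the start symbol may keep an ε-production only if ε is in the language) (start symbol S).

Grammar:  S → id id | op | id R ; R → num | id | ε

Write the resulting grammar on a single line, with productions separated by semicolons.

S → id id | op | id R | id; R → num | id

Nullable nonterminals: {R}.
ε ∉ L(G), so no ε-production is kept.
For each production, add variants omitting each subset of nullable occurrences: S → id R gives id R | id.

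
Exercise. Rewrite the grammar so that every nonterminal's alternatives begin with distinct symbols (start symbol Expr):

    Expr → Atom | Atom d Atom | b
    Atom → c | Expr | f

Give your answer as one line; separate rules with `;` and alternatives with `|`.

Expr → b | Atom Expr1; Atom → c | Expr | f; Expr1 → ε | d Atom

Expr has alternatives sharing prefix 'Atom': factor to Expr → Atom Expr1 with Expr1 → ε | d Atom.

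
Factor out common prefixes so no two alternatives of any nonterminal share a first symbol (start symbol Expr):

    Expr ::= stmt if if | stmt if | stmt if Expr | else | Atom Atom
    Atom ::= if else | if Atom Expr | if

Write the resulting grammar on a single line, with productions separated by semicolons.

Expr has alternatives sharing prefix 'stmt if': factor to Expr → stmt if Expr1 with Expr1 → if | ε | Expr.
Atom has alternatives sharing prefix 'if': factor to Atom → if Atom1 with Atom1 → else | Atom Expr | ε.

Expr ::= else | Atom Atom | stmt if Expr1; Atom ::= if Atom1; Expr1 ::= if | eps | Expr; Atom1 ::= else | Atom Expr | eps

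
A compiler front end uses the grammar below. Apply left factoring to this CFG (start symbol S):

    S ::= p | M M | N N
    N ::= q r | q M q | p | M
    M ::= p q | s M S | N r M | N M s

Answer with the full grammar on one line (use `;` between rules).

N has alternatives sharing prefix 'q': factor to N → q N' with N' → r | M q.
M has alternatives sharing prefix 'N': factor to M → N M' with M' → r M | M s.

S ::= p | M M | N N; N ::= p | M | q N'; M ::= p q | s M S | N M'; N' ::= r | M q; M' ::= r M | M s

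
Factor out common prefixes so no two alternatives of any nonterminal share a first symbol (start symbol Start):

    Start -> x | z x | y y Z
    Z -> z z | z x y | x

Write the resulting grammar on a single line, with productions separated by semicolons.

Start -> x | z x | y y Z; Z -> x | z Z1; Z1 -> z | x y

Z has alternatives sharing prefix 'z': factor to Z → z Z1 with Z1 → z | x y.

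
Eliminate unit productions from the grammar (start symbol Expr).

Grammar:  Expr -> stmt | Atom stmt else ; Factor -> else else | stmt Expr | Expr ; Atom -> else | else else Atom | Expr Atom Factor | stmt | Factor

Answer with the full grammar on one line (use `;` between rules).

Expr -> stmt | Atom stmt else; Factor -> else else | stmt Expr | stmt | Atom stmt else; Atom -> else | else else Atom | Expr Atom Factor | stmt | else else | stmt Expr | Atom stmt else

Unit pairs: Atom ⇒* {Expr, Factor}; Factor ⇒* {Expr}.
Replace each nonterminal's rules with the union of the non-unit rules of every nonterminal it unit-derives.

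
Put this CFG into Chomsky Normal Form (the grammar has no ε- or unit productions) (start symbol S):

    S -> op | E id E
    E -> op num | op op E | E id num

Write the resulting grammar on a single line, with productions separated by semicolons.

S -> op | E Y1; E -> X2 X3 | X2 Y2 | E Y3; X1 -> id; X2 -> op; X3 -> num; Y1 -> X1 E; Y2 -> X2 E; Y3 -> X1 X3

Introduce a nonterminal for each terminal appearing in a rule of length ≥ 2: X1 → id, X2 → op, X3 → num.
Binarize each right-hand side of length ≥ 3 by chaining fresh nonterminals (Y1, Y2, …): affected rules were S → E X1 E; E → X2 X2 E; E → E X1 X3.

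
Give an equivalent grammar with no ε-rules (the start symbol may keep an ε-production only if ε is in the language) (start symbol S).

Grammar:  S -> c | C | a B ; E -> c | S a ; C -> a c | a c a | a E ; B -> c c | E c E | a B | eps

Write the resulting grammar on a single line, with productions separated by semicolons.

Nullable nonterminals: {B}.
ε ∉ L(G), so no ε-production is kept.
Expand every rule over subsets of its nullable positions: S → a B gives a B | a. B → a B gives a B | a.

S -> c | C | a B | a; E -> c | S a; C -> a c | a c a | a E; B -> c c | E c E | a B | a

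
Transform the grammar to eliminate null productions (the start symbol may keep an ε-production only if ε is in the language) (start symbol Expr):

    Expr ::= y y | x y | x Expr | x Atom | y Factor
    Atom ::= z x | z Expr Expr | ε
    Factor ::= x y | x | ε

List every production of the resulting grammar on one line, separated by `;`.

Nullable nonterminals: {Atom, Factor}.
ε ∉ L(G), so no ε-production is kept.
For each production, add variants omitting each subset of nullable occurrences: Expr → x Atom gives x Atom | x. Expr → y Factor gives y Factor | y.

Expr ::= y y | x y | x Expr | x Atom | x | y Factor | y; Atom ::= z x | z Expr Expr; Factor ::= x y | x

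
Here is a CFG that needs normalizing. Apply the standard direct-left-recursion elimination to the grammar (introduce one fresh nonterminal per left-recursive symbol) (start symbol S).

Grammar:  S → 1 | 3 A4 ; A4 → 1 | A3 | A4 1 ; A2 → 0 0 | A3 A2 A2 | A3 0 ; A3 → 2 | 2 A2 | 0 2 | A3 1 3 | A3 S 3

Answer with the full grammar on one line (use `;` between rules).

Directly left-recursive nonterminals: A4, A3.
For A4: α = {1}, β = {1, A3}. Rewrite as A4 → β A4' and A4' → α A4' | ε.
For A3: α = {1 3, S 3}, β = {2, 2 A2, 0 2}. Rewrite as A3 → β A3' and A3' → α A3' | ε.

S → 1 | 3 A4; A4 → 1 A4' | A3 A4'; A2 → 0 0 | A3 A2 A2 | A3 0; A3 → 2 A3' | 2 A2 A3' | 0 2 A3'; A4' → 1 A4' | ε; A3' → 1 3 A3' | S 3 A3' | ε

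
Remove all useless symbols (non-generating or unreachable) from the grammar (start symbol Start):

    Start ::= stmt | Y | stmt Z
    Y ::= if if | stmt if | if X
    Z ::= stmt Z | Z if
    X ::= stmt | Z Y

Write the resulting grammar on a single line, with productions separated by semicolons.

Generating nonterminals: {Start, X, Y}.
Reachable from Start after that: {Start, X, Y}.
Removed useless symbols: {Z} and every production mentioning them.

Start ::= stmt | Y; Y ::= if if | stmt if | if X; X ::= stmt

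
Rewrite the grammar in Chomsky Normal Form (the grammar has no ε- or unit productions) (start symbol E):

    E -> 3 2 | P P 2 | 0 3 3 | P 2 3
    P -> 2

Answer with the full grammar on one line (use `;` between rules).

E -> X1 X2 | P Y1 | X3 Y2 | P Y3; P -> 2; X1 -> 3; X2 -> 2; X3 -> 0; Y1 -> P X2; Y2 -> X1 X1; Y3 -> X2 X1

Introduce a nonterminal for each terminal appearing in a rule of length ≥ 2: X1 → 3, X2 → 2, X3 → 0.
Binarize each right-hand side of length ≥ 3 by chaining fresh nonterminals (Y1, Y2, …): affected rules were E → P P X2; E → X3 X1 X1; E → P X2 X1.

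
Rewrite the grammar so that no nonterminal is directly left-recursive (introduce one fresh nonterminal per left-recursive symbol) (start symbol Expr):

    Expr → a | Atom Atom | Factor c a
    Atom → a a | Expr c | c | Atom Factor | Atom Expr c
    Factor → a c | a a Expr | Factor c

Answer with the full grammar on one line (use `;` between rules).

Left recursion appears on Atom, Factor.
For Atom: α = {Factor, Expr c}, β = {a a, Expr c, c}. Rewrite as Atom → β Atom1 and Atom1 → α Atom1 | ε.
For Factor: α = {c}, β = {a c, a a Expr}. Rewrite as Factor → β Factor1 and Factor1 → α Factor1 | ε.

Expr → a | Atom Atom | Factor c a; Atom → a a Atom1 | Expr c Atom1 | c Atom1; Factor → a c Factor1 | a a Expr Factor1; Atom1 → Factor Atom1 | Expr c Atom1 | ε; Factor1 → c Factor1 | ε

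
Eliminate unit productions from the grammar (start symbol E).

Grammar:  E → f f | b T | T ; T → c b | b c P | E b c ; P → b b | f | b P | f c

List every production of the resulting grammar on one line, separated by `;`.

Unit pairs: E ⇒* {T}.
For each unit pair (A, B), copy every non-unit production of B to A, then drop all unit productions.

E → f f | b T | c b | b c P | E b c; T → c b | b c P | E b c; P → b b | f | b P | f c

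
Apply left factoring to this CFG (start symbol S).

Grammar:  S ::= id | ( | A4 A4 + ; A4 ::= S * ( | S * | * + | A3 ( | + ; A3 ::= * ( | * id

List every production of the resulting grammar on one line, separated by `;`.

S ::= id | ( | A4 A4 +; A4 ::= * + | A3 ( | + | S * A4'; A3 ::= * A3'; A4' ::= ( | ε; A3' ::= ( | id

A4 has alternatives sharing prefix 'S *': factor to A4 → S * A4' with A4' → ( | ε.
A3 has alternatives sharing prefix '*': factor to A3 → * A3' with A3' → ( | id.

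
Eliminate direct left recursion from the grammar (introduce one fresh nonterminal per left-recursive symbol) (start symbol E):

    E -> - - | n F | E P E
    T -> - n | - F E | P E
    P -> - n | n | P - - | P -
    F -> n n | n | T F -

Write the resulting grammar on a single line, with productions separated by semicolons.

E -> - - E' | n F E'; T -> - n | - F E | P E; P -> - n P' | n P'; F -> n n | n | T F -; E' -> P E E' | eps; P' -> - - P' | - P' | eps

E, P are directly left-recursive.
For E: α = {P E}, β = {- -, n F}. Rewrite as E → β E' and E' → α E' | ε.
For P: α = {- -, -}, β = {- n, n}. Rewrite as P → β P' and P' → α P' | ε.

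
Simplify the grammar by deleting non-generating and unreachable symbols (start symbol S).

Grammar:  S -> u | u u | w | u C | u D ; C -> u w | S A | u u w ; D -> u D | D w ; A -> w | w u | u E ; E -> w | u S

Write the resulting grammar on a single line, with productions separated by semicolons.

S -> u | u u | w | u C; C -> u w | S A | u u w; A -> w | w u | u E; E -> w | u S

Generating nonterminals: {A, C, E, S}.
Reachable from S after that: {A, C, E, S}.
Removed useless symbols: {D} and every production mentioning them.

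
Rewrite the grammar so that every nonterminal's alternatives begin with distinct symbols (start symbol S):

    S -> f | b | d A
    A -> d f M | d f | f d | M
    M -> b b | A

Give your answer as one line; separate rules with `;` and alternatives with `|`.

A has alternatives sharing prefix 'd f': factor to A → d f A' with A' → M | ε.

S -> f | b | d A; A -> f d | M | d f A'; M -> b b | A; A' -> M | ε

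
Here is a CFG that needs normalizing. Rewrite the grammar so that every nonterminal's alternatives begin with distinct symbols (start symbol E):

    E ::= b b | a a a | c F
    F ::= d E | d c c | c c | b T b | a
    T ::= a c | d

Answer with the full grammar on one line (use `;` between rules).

E ::= b b | a a a | c F; F ::= c c | b T b | a | d F'; T ::= a c | d; F' ::= E | c c

F has alternatives sharing prefix 'd': factor to F → d F' with F' → E | c c.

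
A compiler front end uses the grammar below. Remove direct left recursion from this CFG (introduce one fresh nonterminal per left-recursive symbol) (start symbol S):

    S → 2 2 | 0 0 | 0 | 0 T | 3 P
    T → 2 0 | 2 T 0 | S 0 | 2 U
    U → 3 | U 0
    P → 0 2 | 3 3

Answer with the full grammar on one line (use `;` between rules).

Left recursion appears on U.
For U: α = {0}, β = {3}. Rewrite as U → β U' and U' → α U' | ε.

S → 2 2 | 0 0 | 0 | 0 T | 3 P; T → 2 0 | 2 T 0 | S 0 | 2 U; U → 3 U'; P → 0 2 | 3 3; U' → 0 U' | ε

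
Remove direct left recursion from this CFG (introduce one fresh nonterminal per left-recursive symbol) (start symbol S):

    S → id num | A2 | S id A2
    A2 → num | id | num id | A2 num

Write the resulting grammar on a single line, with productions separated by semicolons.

Left recursion appears on S, A2.
For S: α = {id A2}, β = {id num, A2}. Rewrite as S → β S' and S' → α S' | ε.
For A2: α = {num}, β = {num, id, num id}. Rewrite as A2 → β A2' and A2' → α A2' | ε.

S → id num S' | A2 S'; A2 → num A2' | id A2' | num id A2'; S' → id A2 S' | ε; A2' → num A2' | ε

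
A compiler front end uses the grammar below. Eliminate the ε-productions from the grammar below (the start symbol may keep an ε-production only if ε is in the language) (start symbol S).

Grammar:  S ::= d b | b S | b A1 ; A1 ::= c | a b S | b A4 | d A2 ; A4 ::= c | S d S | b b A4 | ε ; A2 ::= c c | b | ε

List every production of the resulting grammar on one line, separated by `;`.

Nullable nonterminals: {A2, A4}.
ε ∉ L(G), so no ε-production is kept.
Add the nullable-subset variants: A1 → b A4 gives b A4 | b. A1 → d A2 gives d A2 | d. A4 → b b A4 gives b b A4 | b b.

S ::= d b | b S | b A1; A1 ::= c | a b S | b A4 | b | d A2 | d; A4 ::= c | S d S | b b A4 | b b; A2 ::= c c | b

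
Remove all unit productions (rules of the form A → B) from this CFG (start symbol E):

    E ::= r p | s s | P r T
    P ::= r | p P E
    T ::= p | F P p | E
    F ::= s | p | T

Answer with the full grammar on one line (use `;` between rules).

Unit pairs: F ⇒* {E, T}; T ⇒* {E}.
For each unit pair (A, B), copy every non-unit production of B to A, then drop all unit productions.

E ::= r p | s s | P r T; P ::= r | p P E; T ::= r p | s s | P r T | p | F P p; F ::= r p | s s | P r T | s | p | F P p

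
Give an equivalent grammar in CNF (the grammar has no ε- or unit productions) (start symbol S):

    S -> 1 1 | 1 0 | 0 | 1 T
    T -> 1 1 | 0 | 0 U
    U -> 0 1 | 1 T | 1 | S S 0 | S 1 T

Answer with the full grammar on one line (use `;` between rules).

S -> X1 X1 | X1 X2 | 0 | X1 T; T -> X1 X1 | 0 | X2 U; U -> X2 X1 | X1 T | 1 | S Y1 | S Y2; X1 -> 1; X2 -> 0; Y1 -> S X2; Y2 -> X1 T

Introduce a nonterminal for each terminal appearing in a rule of length ≥ 2: X1 → 1, X2 → 0.
Binarize each right-hand side of length ≥ 3 by chaining fresh nonterminals (Y1, Y2, …): affected rules were U → S S X2; U → S X1 T.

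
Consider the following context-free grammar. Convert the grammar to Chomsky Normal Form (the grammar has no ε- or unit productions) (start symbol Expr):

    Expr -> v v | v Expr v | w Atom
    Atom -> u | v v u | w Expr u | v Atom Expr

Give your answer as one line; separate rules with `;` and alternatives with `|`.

Introduce a nonterminal for each terminal appearing in a rule of length ≥ 2: X1 → v, X2 → w, X3 → u.
Binarize each right-hand side of length ≥ 3 by chaining fresh nonterminals (Y1, Y2, …): affected rules were Expr → X1 Expr X1; Atom → X1 X1 X3; Atom → X2 Expr X3; Atom → X1 Atom Expr.

Expr -> X1 X1 | X1 Y1 | X2 Atom; Atom -> u | X1 Y2 | X2 Y3 | X1 Y4; X1 -> v; X2 -> w; X3 -> u; Y1 -> Expr X1; Y2 -> X1 X3; Y3 -> Expr X3; Y4 -> Atom Expr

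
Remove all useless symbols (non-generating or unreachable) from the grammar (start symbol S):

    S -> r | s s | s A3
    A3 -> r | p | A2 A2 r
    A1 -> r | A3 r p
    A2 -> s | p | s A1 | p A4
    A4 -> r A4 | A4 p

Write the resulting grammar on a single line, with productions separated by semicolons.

S -> r | s s | s A3; A3 -> r | p | A2 A2 r; A1 -> r | A3 r p; A2 -> s | p | s A1

Generating nonterminals: {A1, A2, A3, S}.
Reachable from S after that: {A1, A2, A3, S}.
Removed useless symbols: {A4} and every production mentioning them.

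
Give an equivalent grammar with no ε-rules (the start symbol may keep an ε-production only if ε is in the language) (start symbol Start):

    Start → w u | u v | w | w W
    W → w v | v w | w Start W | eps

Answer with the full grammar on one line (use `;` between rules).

Nullable set = {W}.
ε ∉ L(G), so no ε-production is kept.
Add the nullable-subset variants: W → w Start W gives w Start W | w Start.

Start → w u | u v | w | w W; W → w v | v w | w Start W | w Start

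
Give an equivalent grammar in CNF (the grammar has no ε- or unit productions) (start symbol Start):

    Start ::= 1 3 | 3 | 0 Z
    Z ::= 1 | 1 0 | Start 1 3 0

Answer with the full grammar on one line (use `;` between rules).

Introduce a nonterminal for each terminal appearing in a rule of length ≥ 2: X1 → 1, X2 → 3, X3 → 0.
Binarize each right-hand side of length ≥ 3 by chaining fresh nonterminals (Y1, Y2, …): affected rules were Z → Start X1 X2 X3.

Start ::= X1 X2 | 3 | X3 Z; Z ::= 1 | X1 X3 | Start Y1; X1 ::= 1; X2 ::= 3; X3 ::= 0; Y1 ::= X1 Y2; Y2 ::= X2 X3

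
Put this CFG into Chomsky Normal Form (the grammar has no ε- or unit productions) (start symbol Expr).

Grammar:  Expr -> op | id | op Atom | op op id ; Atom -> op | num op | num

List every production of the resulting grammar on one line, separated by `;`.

Introduce a nonterminal for each terminal appearing in a rule of length ≥ 2: X1 → op, X2 → id, X3 → num.
Binarize each right-hand side of length ≥ 3 by chaining fresh nonterminals (Y1, Y2, …): affected rules were Expr → X1 X1 X2.

Expr -> op | id | X1 Atom | X1 Y1; Atom -> op | X3 X1 | num; X1 -> op; X2 -> id; X3 -> num; Y1 -> X1 X2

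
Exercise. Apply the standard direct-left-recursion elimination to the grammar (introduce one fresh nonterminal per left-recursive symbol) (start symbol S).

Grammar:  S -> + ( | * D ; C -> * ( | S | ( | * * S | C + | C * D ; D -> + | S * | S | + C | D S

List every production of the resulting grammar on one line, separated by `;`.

S -> + ( | * D; C -> * ( C' | S C' | ( C' | * * S C'; D -> + D' | S * D' | S D' | + C D'; C' -> + C' | * D C' | ε; D' -> S D' | ε

Directly left-recursive nonterminals: C, D.
For C: α = {+, * D}, β = {* (, S, (, * * S}. Rewrite as C → β C' and C' → α C' | ε.
For D: α = {S}, β = {+, S *, S, + C}. Rewrite as D → β D' and D' → α D' | ε.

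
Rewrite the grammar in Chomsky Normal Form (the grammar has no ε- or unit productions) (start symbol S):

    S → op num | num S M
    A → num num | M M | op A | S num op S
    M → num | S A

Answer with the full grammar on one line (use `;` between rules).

S → X1 X2 | X2 Y1; A → X2 X2 | M M | X1 A | S Y2; M → num | S A; X1 → op; X2 → num; Y1 → S M; Y2 → X2 Y3; Y3 → X1 S

Introduce a nonterminal for each terminal appearing in a rule of length ≥ 2: X1 → op, X2 → num.
Binarize each right-hand side of length ≥ 3 by chaining fresh nonterminals (Y1, Y2, …): affected rules were S → X2 S M; A → S X2 X1 S.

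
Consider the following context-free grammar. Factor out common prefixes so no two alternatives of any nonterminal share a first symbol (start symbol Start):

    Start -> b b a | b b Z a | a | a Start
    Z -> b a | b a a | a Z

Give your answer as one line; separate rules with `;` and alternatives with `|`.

Start has alternatives sharing prefix 'b b': factor to Start → b b Start1 with Start1 → a | Z a.
Start has alternatives sharing prefix 'a': factor to Start → a Start2 with Start2 → ε | Start.
Z has alternatives sharing prefix 'b a': factor to Z → b a Z1 with Z1 → ε | a.

Start -> b b Start1 | a Start2; Z -> a Z | b a Z1; Start1 -> a | Z a; Start2 -> epsilon | Start; Z1 -> epsilon | a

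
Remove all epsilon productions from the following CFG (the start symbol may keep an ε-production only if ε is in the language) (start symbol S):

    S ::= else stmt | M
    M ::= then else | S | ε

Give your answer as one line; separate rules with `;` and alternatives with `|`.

S ::= else stmt | M | ε; M ::= then else | S

Nullable set = {M, S}.
ε ∈ L(G) since S is nullable, so keep S → ε.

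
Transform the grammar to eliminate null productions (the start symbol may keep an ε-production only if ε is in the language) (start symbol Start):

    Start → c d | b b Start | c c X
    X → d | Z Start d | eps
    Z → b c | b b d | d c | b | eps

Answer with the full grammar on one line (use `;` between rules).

Nullable nonterminals: {X, Z}.
ε ∉ L(G), so no ε-production is kept.
For each production, add variants omitting each subset of nullable occurrences: Start → c c X gives c c X | c c. X → Z Start d gives Z Start d | Start d.

Start → c d | b b Start | c c X | c c; X → d | Z Start d | Start d; Z → b c | b b d | d c | b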